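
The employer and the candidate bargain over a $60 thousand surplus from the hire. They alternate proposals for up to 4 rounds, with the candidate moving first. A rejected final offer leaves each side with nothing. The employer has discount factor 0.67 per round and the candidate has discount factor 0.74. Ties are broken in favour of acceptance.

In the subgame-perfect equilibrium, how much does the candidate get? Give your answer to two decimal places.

Round 4 (the employer proposes): the candidate will accept anything ≥ 0, so the employer offers 0 and keeps 60.
Round 3 (the candidate proposes): the employer can get 60 next round, worth 0.67 × 60 = 40.2 now, so the candidate offers 40.2, keeping 19.8.
Round 2 (the employer proposes): the candidate can get 19.8 next round, worth 0.74 × 19.8 = 14.652 now; the employer offers that and keeps 45.348.
Round 1 (the candidate proposes): the employer can get 45.348 next round, worth 0.67 × 45.348 = 30.38316 now; the candidate offers that and keeps 29.61684.

29.62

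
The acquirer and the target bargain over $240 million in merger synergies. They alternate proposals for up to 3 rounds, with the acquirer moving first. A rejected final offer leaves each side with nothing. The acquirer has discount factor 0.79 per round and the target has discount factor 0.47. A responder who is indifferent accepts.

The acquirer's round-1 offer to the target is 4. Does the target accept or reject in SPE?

Round 3 (the acquirer proposes): rejection yields 0 for the target; the acquirer offers 0 and keeps 240.
Round 2 (the target proposes): the acquirer can get 240 next round, worth 0.79 × 240 = 189.6 now. The target offers 189.6 and keeps 240 − 189.6 = 50.4.
So by rejecting in round 1, the target gets 50.4 next round, worth 0.47 × 50.4 = 23.688 now.
Offer 4 < 23.688, so the target rejects.

Reject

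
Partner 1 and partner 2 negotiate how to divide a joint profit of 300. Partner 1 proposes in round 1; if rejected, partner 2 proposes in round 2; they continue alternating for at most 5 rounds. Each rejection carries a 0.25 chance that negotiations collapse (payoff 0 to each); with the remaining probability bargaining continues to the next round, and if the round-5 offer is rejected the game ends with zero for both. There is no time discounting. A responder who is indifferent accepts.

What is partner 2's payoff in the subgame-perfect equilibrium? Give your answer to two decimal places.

87.89

Round 5 (partner 1 proposes): rejection yields 0 for partner 2; partner 1 offers 0 and keeps 300.
Round 4 (partner 2 proposes): rejecting gives partner 1 an expected 0.75 × 300 = 225. Partner 2 offers 225 and keeps 300 − 225 = 75.
Round 3 (partner 1 proposes): rejecting gives partner 2 an expected 0.75 × 75 = 56.25. Partner 1 offers 56.25 and keeps 300 − 56.25 = 243.75.
Round 2 (partner 2 proposes): rejecting gives partner 1 an expected 0.75 × 243.75 = 182.8125; partner 2 offers that and keeps 117.1875.
Round 1 (partner 1 proposes): rejecting gives partner 2 an expected 0.75 × 117.1875 = 87.890625, so partner 1 offers 87.890625, keeping 212.109375.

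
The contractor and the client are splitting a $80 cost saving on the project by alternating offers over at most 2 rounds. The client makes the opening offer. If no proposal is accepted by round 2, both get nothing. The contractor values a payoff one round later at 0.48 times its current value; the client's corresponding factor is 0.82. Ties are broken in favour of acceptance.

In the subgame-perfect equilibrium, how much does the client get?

Round 2 (the contractor proposes): rejection yields 0 for the client; the contractor offers 0 and keeps 80.
Round 1 (the client proposes): the contractor can get 80 next round, worth 0.48 × 80 = 38.4 now, so the client offers 38.4, keeping 41.6.

41.6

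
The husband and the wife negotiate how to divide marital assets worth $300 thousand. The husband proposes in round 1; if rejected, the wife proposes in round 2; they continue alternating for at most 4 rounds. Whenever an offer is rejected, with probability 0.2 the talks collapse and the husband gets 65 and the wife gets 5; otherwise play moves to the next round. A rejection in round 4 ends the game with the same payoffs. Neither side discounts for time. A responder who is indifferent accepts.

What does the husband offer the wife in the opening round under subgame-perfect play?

Round 4 (the wife proposes): the husband gets 65 if talks fail, so the wife offers 65 and keeps 235.
Round 3 (the husband proposes): rejecting gives the wife an expected 0.8 × 235 + 0.2 × 5 = 189. The husband offers 189 and keeps 300 − 189 = 111.
Round 2 (the wife proposes): rejecting gives the husband an expected 0.8 × 111 + 0.2 × 65 = 101.8, so the wife offers 101.8, keeping 198.2.
Round 1 (the husband proposes): rejecting gives the wife an expected 0.8 × 198.2 + 0.2 × 5 = 159.56. The husband offers 159.56 and keeps 300 − 159.56 = 140.44.

159.56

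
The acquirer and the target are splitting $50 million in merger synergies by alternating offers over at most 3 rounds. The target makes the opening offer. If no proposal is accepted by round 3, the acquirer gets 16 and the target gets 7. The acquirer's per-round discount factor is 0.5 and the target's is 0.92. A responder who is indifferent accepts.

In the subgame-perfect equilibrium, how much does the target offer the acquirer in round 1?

9.36

Round 3 (the target proposes): the acquirer gets 16 if talks fail, so the target offers 16 and keeps 34.
Round 2 (the acquirer proposes): the target can get 34 next round, worth 0.92 × 34 = 31.28 now. The acquirer offers 31.28 and keeps 50 − 31.28 = 18.72.
Round 1 (the target proposes): the acquirer can get 18.72 next round, worth 0.5 × 18.72 = 9.36 now. The target offers 9.36 and keeps 50 − 9.36 = 40.64.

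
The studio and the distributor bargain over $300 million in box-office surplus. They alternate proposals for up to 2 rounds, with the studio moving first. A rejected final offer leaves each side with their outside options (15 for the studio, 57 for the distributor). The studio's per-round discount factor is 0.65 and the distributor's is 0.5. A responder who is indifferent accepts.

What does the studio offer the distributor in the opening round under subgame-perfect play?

Round 2 (the distributor proposes): the studio gets 15 if talks fail, so the distributor offers 15 and keeps 285.
Round 1 (the studio proposes): the distributor can get 285 next round, worth 0.5 × 285 = 142.5 now; the studio offers that and keeps 157.5.

142.5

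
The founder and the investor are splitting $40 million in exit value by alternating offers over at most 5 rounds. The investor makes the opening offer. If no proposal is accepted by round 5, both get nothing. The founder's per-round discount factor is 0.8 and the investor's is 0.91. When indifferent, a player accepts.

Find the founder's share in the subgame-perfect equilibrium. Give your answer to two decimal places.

Work backward from the last round.
Round 5 (the investor proposes): rejection yields 0 for the founder; the investor offers 0 and keeps 40.
Round 4 (the founder proposes): the investor can get 40 next round, worth 0.91 × 40 = 36.4 now; the founder offers that and keeps 3.6.
Round 3 (the investor proposes): the founder can get 3.6 next round, worth 0.8 × 3.6 = 2.88 now, so the investor offers 2.88, keeping 37.12.
Round 2 (the founder proposes): the investor can get 37.12 next round, worth 0.91 × 37.12 = 33.7792 now, so the founder offers 33.7792, keeping 6.2208.
Round 1 (the investor proposes): the founder can get 6.2208 next round, worth 0.8 × 6.2208 = 4.97664 now; the investor offers that and keeps 35.02336.

4.98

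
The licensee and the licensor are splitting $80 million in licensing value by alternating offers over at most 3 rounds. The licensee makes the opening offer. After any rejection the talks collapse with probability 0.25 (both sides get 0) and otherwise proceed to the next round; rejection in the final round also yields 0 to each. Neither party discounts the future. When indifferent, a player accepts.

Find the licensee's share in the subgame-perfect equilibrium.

65

By backward induction:
Round 3 (the licensee proposes): the licensor will accept anything ≥ 0, so the licensee offers 0 and keeps 80.
Round 2 (the licensor proposes): rejecting gives the licensee an expected 0.75 × 80 = 60; the licensor offers that and keeps 20.
Round 1 (the licensee proposes): rejecting gives the licensor an expected 0.75 × 20 = 15, so the licensee offers 15, keeping 65.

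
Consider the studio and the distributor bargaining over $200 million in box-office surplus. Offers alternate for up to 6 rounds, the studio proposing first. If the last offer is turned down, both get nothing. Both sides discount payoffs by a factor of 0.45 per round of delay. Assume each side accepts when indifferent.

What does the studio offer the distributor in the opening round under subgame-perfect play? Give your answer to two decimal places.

Round 6 (the distributor proposes): rejection yields 0 for the studio; the distributor offers 0 and keeps 200.
Round 5 (the studio proposes): the distributor can get 200 next round, worth 0.45 × 200 = 90 now. The studio offers 90 and keeps 200 − 90 = 110.
Round 4 (the distributor proposes): the studio can get 110 next round, worth 0.45 × 110 = 49.5 now, so the distributor offers 49.5, keeping 150.5.
Round 3 (the studio proposes): the distributor can get 150.5 next round, worth 0.45 × 150.5 = 67.725 now. The studio offers 67.725 and keeps 200 − 67.725 = 132.275.
Round 2 (the distributor proposes): the studio can get 132.275 next round, worth 0.45 × 132.275 = 59.52375 now. The distributor offers 59.52375 and keeps 200 − 59.52375 = 140.47625.
Round 1 (the studio proposes): the distributor can get 140.47625 next round, worth 0.45 × 140.47625 = 63.2143125 now. The studio offers 63.2143125 and keeps 200 − 63.2143125 = 136.7856875.

63.21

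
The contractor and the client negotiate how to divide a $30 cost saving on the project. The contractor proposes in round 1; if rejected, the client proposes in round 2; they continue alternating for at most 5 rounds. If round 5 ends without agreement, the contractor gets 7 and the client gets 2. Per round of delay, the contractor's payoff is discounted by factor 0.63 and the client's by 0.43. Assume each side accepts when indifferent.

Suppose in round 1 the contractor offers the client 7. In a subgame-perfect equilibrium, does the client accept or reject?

Accept

Round 5 (the contractor proposes): the client gets 2 if talks fail, so the contractor offers 2 and keeps 28.
Round 4 (the client proposes): the contractor can get 28 next round, worth 0.63 × 28 = 17.64 now; the client offers that and keeps 12.36.
Round 3 (the contractor proposes): the client can get 12.36 next round, worth 0.43 × 12.36 = 5.3148 now; the contractor offers that and keeps 24.6852.
Round 2 (the client proposes): the contractor can get 24.6852 next round, worth 0.63 × 24.6852 = 15.551676 now; the client offers that and keeps 14.448324.
So by rejecting in round 1, the client gets 14.448324 next round, worth 0.43 × 14.448324 = 6.21277932 now.
Offer 7 ≥ 6.21277932, so the client accepts.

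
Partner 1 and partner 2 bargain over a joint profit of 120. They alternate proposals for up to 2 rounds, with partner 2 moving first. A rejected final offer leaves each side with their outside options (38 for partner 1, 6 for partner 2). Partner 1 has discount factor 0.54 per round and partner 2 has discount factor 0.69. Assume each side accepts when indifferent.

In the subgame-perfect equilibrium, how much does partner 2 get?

58.44

Work backward from the last round.
Round 2 (partner 1 proposes): partner 2 gets 6 if talks fail, so partner 1 offers 6 and keeps 114.
Round 1 (partner 2 proposes): partner 1 can get 114 next round, worth 0.54 × 114 = 61.56 now; partner 2 offers that and keeps 58.44.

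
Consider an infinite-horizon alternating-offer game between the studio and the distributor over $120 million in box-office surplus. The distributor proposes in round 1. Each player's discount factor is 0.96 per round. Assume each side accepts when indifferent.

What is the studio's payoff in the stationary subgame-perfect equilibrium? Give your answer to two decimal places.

Let x be the distributor's share when the distributor proposes and y be the studio's share when the studio proposes.
The studio accepts iff offered ≥ 0.96·y, so x = 120 − 0.96y. Symmetrically y = 120 − 0.96x.
Substituting: x = 120 − 0.96(120 − 0.96x), giving x(1 − 0.96·0.96) = 120(1 − 0.96).
So x = 120 × 0.04 / 0.0784 ≈ 61.2245, and the studio receives 120 − x ≈ 58.7755.

58.78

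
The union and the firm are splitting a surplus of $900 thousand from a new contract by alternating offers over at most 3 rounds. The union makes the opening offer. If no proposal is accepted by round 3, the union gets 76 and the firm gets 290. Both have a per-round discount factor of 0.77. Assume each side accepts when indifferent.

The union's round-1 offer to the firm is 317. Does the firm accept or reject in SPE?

Round 3 (the union proposes): the firm gets 290 if talks fail, so the union offers 290 and keeps 610.
Round 2 (the firm proposes): the union can get 610 next round, worth 0.77 × 610 = 469.7 now, so the firm offers 469.7, keeping 430.3.
So by rejecting in round 1, the firm gets 430.3 next round, worth 0.77 × 430.3 = 331.331 now.
Offer 317 < 331.331, so the firm rejects.

Reject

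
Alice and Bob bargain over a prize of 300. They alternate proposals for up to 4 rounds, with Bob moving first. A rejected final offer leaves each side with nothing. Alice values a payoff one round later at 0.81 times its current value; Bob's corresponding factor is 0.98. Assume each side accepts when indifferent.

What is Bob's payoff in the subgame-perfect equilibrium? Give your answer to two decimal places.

102.25

Solve by backward induction from round 4.
Round 4 (Alice proposes): Bob will accept anything ≥ 0, so Alice offers 0 and keeps 300.
Round 3 (Bob proposes): Alice can get 300 next round, worth 0.81 × 300 = 243 now, so Bob offers 243, keeping 57.
Round 2 (Alice proposes): Bob can get 57 next round, worth 0.98 × 57 = 55.86 now. Alice offers 55.86 and keeps 300 − 55.86 = 244.14.
Round 1 (Bob proposes): Alice can get 244.14 next round, worth 0.81 × 244.14 = 197.7534 now. Bob offers 197.7534 and keeps 300 − 197.7534 = 102.2466.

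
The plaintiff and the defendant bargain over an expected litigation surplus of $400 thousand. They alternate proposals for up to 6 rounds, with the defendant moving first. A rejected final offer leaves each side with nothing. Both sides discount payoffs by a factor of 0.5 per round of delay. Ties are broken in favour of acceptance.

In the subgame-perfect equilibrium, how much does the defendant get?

262.5

Round 6 (the plaintiff proposes): rejection yields 0 for the defendant; the plaintiff offers 0 and keeps 400.
Round 5 (the defendant proposes): the plaintiff can get 400 next round, worth 0.5 × 400 = 200 now; the defendant offers that and keeps 200.
Round 4 (the plaintiff proposes): the defendant can get 200 next round, worth 0.5 × 200 = 100 now; the plaintiff offers that and keeps 300.
Round 3 (the defendant proposes): the plaintiff can get 300 next round, worth 0.5 × 300 = 150 now. The defendant offers 150 and keeps 400 − 150 = 250.
Round 2 (the plaintiff proposes): the defendant can get 250 next round, worth 0.5 × 250 = 125 now; the plaintiff offers that and keeps 275.
Round 1 (the defendant proposes): the plaintiff can get 275 next round, worth 0.5 × 275 = 137.5 now. The defendant offers 137.5 and keeps 400 − 137.5 = 262.5.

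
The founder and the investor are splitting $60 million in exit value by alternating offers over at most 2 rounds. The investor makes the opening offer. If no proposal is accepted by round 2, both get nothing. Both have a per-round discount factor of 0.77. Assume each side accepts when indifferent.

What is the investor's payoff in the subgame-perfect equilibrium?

Work backward from the last round.
Round 2 (the founder proposes): rejection yields 0 for the investor; the founder offers 0 and keeps 60.
Round 1 (the investor proposes): the founder can get 60 next round, worth 0.77 × 60 = 46.2 now, so the investor offers 46.2, keeping 13.8.

13.8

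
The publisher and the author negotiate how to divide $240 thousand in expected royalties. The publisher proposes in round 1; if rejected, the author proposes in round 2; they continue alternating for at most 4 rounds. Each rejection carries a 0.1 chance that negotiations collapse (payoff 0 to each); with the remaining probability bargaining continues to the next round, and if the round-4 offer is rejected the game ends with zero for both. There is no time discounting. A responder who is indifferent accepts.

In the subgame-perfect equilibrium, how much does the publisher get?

43.44

By backward induction:
Round 4 (the author proposes): the publisher will accept anything ≥ 0, so the author offers 0 and keeps 240.
Round 3 (the publisher proposes): rejecting gives the author an expected 0.9 × 240 = 216. The publisher offers 216 and keeps 240 − 216 = 24.
Round 2 (the author proposes): rejecting gives the publisher an expected 0.9 × 24 = 21.6. The author offers 21.6 and keeps 240 − 21.6 = 218.4.
Round 1 (the publisher proposes): rejecting gives the author an expected 0.9 × 218.4 = 196.56. The publisher offers 196.56 and keeps 240 − 196.56 = 43.44.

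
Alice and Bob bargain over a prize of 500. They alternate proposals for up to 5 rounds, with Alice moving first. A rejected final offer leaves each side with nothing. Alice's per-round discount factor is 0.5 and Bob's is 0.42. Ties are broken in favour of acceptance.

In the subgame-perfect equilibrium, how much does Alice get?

Round 5 (Alice proposes): Bob will accept anything ≥ 0, so Alice offers 0 and keeps 500.
Round 4 (Bob proposes): Alice can get 500 next round, worth 0.5 × 500 = 250 now; Bob offers that and keeps 250.
Round 3 (Alice proposes): Bob can get 250 next round, worth 0.42 × 250 = 105 now, so Alice offers 105, keeping 395.
Round 2 (Bob proposes): Alice can get 395 next round, worth 0.5 × 395 = 197.5 now, so Bob offers 197.5, keeping 302.5.
Round 1 (Alice proposes): Bob can get 302.5 next round, worth 0.42 × 302.5 = 127.05 now, so Alice offers 127.05, keeping 372.95.

372.95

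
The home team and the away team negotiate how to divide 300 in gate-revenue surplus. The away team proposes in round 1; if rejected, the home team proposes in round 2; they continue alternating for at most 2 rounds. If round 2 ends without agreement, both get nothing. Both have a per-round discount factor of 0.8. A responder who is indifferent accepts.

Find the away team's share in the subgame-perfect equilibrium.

60

Round 2 (the home team proposes): rejection yields 0 for the away team; the home team offers 0 and keeps 300.
Round 1 (the away team proposes): the home team can get 300 next round, worth 0.8 × 300 = 240 now, so the away team offers 240, keeping 60.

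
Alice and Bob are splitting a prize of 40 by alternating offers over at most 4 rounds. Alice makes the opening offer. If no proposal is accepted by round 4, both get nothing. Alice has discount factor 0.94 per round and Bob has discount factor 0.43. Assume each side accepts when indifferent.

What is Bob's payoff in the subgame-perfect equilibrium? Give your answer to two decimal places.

Work backward from the last round.
Round 4 (Bob proposes): Alice will accept anything ≥ 0, so Bob offers 0 and keeps 40.
Round 3 (Alice proposes): Bob can get 40 next round, worth 0.43 × 40 = 17.2 now; Alice offers that and keeps 22.8.
Round 2 (Bob proposes): Alice can get 22.8 next round, worth 0.94 × 22.8 = 21.432 now, so Bob offers 21.432, keeping 18.568.
Round 1 (Alice proposes): Bob can get 18.568 next round, worth 0.43 × 18.568 = 7.98424 now; Alice offers that and keeps 32.01576.

7.98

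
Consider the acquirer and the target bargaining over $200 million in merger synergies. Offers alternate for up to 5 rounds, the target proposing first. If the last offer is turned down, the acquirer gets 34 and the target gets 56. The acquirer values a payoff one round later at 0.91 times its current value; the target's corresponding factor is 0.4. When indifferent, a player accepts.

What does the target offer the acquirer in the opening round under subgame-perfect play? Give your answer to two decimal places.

153.45

Round 5 (the target proposes): the acquirer gets 34 if talks fail, so the target offers 34 and keeps 166.
Round 4 (the acquirer proposes): the target can get 166 next round, worth 0.4 × 166 = 66.4 now, so the acquirer offers 66.4, keeping 133.6.
Round 3 (the target proposes): the acquirer can get 133.6 next round, worth 0.91 × 133.6 = 121.576 now, so the target offers 121.576, keeping 78.424.
Round 2 (the acquirer proposes): the target can get 78.424 next round, worth 0.4 × 78.424 = 31.3696 now; the acquirer offers that and keeps 168.6304.
Round 1 (the target proposes): the acquirer can get 168.6304 next round, worth 0.91 × 168.6304 = 153.453664 now. The target offers 153.453664 and keeps 200 − 153.453664 = 46.546336.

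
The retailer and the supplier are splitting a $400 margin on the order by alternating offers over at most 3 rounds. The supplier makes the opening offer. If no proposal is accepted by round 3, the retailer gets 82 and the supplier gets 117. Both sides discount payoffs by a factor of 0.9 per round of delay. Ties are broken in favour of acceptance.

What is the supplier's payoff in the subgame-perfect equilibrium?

297.58

By backward induction:
Round 3 (the supplier proposes): the retailer gets 82 if talks fail, so the supplier offers 82 and keeps 318.
Round 2 (the retailer proposes): the supplier can get 318 next round, worth 0.9 × 318 = 286.2 now, so the retailer offers 286.2, keeping 113.8.
Round 1 (the supplier proposes): the retailer can get 113.8 next round, worth 0.9 × 113.8 = 102.42 now; the supplier offers that and keeps 297.58.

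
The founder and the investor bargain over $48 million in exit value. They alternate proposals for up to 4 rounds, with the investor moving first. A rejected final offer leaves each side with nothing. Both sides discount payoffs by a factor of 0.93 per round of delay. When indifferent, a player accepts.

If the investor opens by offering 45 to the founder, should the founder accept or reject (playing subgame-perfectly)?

Work out the founder's continuation value if the offer is rejected.
Round 4 (the founder proposes): rejection yields 0 for the investor; the founder offers 0 and keeps 48.
Round 3 (the investor proposes): the founder can get 48 next round, worth 0.93 × 48 = 44.64 now, so the investor offers 44.64, keeping 3.36.
Round 2 (the founder proposes): the investor can get 3.36 next round, worth 0.93 × 3.36 = 3.1248 now, so the founder offers 3.1248, keeping 44.8752.
So by rejecting in round 1, the founder gets 44.8752 next round, worth 0.93 × 44.8752 = 41.733936 now.
Offer 45 ≥ 41.733936, so the founder accepts.

Accept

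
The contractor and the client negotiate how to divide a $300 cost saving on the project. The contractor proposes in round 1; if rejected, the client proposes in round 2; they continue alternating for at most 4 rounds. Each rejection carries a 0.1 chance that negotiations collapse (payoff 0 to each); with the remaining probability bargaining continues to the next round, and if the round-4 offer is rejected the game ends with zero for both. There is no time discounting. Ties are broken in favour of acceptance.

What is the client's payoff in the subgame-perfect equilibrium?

245.7

Round 4 (the client proposes): rejection yields 0 for the contractor; the client offers 0 and keeps 300.
Round 3 (the contractor proposes): rejecting gives the client an expected 0.9 × 300 = 270, so the contractor offers 270, keeping 30.
Round 2 (the client proposes): rejecting gives the contractor an expected 0.9 × 30 = 27, so the client offers 27, keeping 273.
Round 1 (the contractor proposes): rejecting gives the client an expected 0.9 × 273 = 245.7. The contractor offers 245.7 and keeps 300 − 245.7 = 54.3.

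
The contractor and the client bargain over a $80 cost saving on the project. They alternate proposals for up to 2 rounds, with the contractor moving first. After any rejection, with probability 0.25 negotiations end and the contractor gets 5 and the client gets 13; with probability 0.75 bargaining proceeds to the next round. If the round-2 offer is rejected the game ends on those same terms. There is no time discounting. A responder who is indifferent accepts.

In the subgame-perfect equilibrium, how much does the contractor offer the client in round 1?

By backward induction:
Round 2 (the client proposes): the contractor gets 5 if talks fail, so the client offers 5 and keeps 75.
Round 1 (the contractor proposes): rejecting gives the client an expected 0.75 × 75 + 0.25 × 13 = 59.5. The contractor offers 59.5 and keeps 80 − 59.5 = 20.5.

59.5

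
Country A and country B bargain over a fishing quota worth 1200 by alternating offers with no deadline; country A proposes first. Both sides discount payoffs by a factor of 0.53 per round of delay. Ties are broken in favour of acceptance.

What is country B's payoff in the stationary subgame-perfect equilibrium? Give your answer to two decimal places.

In a stationary SPE each proposer offers the other exactly their discounted continuation value.
If country A keeps x when proposing and country B keeps y when proposing, then x = 1200 − 0.53y and y = 1200 − 0.53x.
Solving: x = 1200(1 − 0.53) / (1 − 0.53·0.53) = 564 / 0.7191 ≈ 784.3137.
Country B gets 1200 − 784.3137 ≈ 415.6863.

415.69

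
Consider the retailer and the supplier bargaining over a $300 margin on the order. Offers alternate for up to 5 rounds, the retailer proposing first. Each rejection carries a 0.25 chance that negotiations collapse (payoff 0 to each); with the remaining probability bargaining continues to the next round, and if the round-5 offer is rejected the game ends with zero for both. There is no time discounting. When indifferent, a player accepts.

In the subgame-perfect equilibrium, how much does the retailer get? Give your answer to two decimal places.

Round 5 (the retailer proposes): the supplier will accept anything ≥ 0, so the retailer offers 0 and keeps 300.
Round 4 (the supplier proposes): rejecting gives the retailer an expected 0.75 × 300 = 225, so the supplier offers 225, keeping 75.
Round 3 (the retailer proposes): rejecting gives the supplier an expected 0.75 × 75 = 56.25; the retailer offers that and keeps 243.75.
Round 2 (the supplier proposes): rejecting gives the retailer an expected 0.75 × 243.75 = 182.8125. The supplier offers 182.8125 and keeps 300 − 182.8125 = 117.1875.
Round 1 (the retailer proposes): rejecting gives the supplier an expected 0.75 × 117.1875 = 87.890625. The retailer offers 87.890625 and keeps 300 − 87.890625 = 212.109375.

212.11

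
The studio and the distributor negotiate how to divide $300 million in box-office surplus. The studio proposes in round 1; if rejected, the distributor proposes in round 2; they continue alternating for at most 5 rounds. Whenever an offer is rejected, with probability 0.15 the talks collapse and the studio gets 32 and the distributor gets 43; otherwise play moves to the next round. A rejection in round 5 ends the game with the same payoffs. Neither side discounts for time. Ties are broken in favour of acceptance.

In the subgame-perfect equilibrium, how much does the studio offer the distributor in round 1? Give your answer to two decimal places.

92.41

Round 5 (the studio proposes): the distributor gets 43 if talks fail, so the studio offers 43 and keeps 257.
Round 4 (the distributor proposes): rejecting gives the studio an expected 0.85 × 257 + 0.15 × 32 = 223.25. The distributor offers 223.25 and keeps 300 − 223.25 = 76.75.
Round 3 (the studio proposes): rejecting gives the distributor an expected 0.85 × 76.75 + 0.15 × 43 = 71.6875. The studio offers 71.6875 and keeps 300 − 71.6875 = 228.3125.
Round 2 (the distributor proposes): rejecting gives the studio an expected 0.85 × 228.3125 + 0.15 × 32 = 198.865625, so the distributor offers 198.865625, keeping 101.134375.
Round 1 (the studio proposes): rejecting gives the distributor an expected 0.85 × 101.134375 + 0.15 × 43 = 92.41421875; the studio offers that and keeps 207.58578125.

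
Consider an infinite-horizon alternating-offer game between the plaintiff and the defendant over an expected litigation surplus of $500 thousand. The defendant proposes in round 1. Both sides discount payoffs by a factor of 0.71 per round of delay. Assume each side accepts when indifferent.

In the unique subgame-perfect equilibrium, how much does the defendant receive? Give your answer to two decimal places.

In a stationary SPE each proposer offers the other exactly their discounted continuation value.
If the defendant keeps x when proposing and the plaintiff keeps y when proposing, then x = 500 − 0.71y and y = 500 − 0.71x.
Solving: x = 500(1 − 0.71) / (1 − 0.71·0.71) = 145 / 0.4959 ≈ 292.3977.
The plaintiff gets 500 − 292.3977 ≈ 207.6023.

292.40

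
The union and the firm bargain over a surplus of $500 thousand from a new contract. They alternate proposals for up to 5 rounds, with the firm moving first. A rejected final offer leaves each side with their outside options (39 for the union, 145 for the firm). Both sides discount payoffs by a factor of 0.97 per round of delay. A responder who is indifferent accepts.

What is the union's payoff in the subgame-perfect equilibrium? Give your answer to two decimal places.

Round 5 (the firm proposes): the union gets 39 if talks fail, so the firm offers 39 and keeps 461.
Round 4 (the union proposes): the firm can get 461 next round, worth 0.97 × 461 = 447.17 now, so the union offers 447.17, keeping 52.83.
Round 3 (the firm proposes): the union can get 52.83 next round, worth 0.97 × 52.83 = 51.2451 now; the firm offers that and keeps 448.7549.
Round 2 (the union proposes): the firm can get 448.7549 next round, worth 0.97 × 448.7549 = 435.292253 now; the union offers that and keeps 64.707747.
Round 1 (the firm proposes): the union can get 64.707747 next round, worth 0.97 × 64.707747 = 62.76651459 now, so the firm offers 62.76651459, keeping 437.23348541.

62.77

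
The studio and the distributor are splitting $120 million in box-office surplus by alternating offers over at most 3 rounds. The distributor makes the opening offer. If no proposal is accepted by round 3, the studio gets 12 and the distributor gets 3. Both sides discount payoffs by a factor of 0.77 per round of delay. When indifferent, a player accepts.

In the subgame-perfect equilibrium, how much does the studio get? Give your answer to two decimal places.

Round 3 (the distributor proposes): the studio gets 12 if talks fail, so the distributor offers 12 and keeps 108.
Round 2 (the studio proposes): the distributor can get 108 next round, worth 0.77 × 108 = 83.16 now, so the studio offers 83.16, keeping 36.84.
Round 1 (the distributor proposes): the studio can get 36.84 next round, worth 0.77 × 36.84 = 28.3668 now. The distributor offers 28.3668 and keeps 120 − 28.3668 = 91.6332.

28.37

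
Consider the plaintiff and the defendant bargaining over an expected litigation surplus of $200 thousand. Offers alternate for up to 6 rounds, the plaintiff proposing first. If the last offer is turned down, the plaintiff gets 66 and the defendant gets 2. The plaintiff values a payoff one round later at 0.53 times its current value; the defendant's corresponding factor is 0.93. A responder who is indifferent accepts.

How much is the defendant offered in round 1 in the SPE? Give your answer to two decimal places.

160.79

Round 6 (the defendant proposes): the plaintiff gets 66 if talks fail, so the defendant offers 66 and keeps 134.
Round 5 (the plaintiff proposes): the defendant can get 134 next round, worth 0.93 × 134 = 124.62 now. The plaintiff offers 124.62 and keeps 200 − 124.62 = 75.38.
Round 4 (the defendant proposes): the plaintiff can get 75.38 next round, worth 0.53 × 75.38 = 39.9514 now, so the defendant offers 39.9514, keeping 160.0486.
Round 3 (the plaintiff proposes): the defendant can get 160.0486 next round, worth 0.93 × 160.0486 = 148.845198 now. The plaintiff offers 148.845198 and keeps 200 − 148.845198 = 51.154802.
Round 2 (the defendant proposes): the plaintiff can get 51.154802 next round, worth 0.53 × 51.154802 = 27.11204506 now, so the defendant offers 27.11204506, keeping 172.88795494.
Round 1 (the plaintiff proposes): the defendant can get 172.88795494 next round, worth 0.93 × 172.88795494 = 160.7857980942 now, so the plaintiff offers 160.7857980942, keeping 39.2142019058.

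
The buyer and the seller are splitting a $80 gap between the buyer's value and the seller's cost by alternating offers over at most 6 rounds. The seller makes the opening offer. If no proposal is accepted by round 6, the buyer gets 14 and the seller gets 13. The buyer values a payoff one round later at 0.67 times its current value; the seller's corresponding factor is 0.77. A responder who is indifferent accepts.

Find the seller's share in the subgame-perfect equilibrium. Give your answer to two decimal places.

By backward induction:
Round 6 (the buyer proposes): the seller gets 13 if talks fail, so the buyer offers 13 and keeps 67.
Round 5 (the seller proposes): the buyer can get 67 next round, worth 0.67 × 67 = 44.89 now. The seller offers 44.89 and keeps 80 − 44.89 = 35.11.
Round 4 (the buyer proposes): the seller can get 35.11 next round, worth 0.77 × 35.11 = 27.0347 now, so the buyer offers 27.0347, keeping 52.9653.
Round 3 (the seller proposes): the buyer can get 52.9653 next round, worth 0.67 × 52.9653 = 35.486751 now, so the seller offers 35.486751, keeping 44.513249.
Round 2 (the buyer proposes): the seller can get 44.513249 next round, worth 0.77 × 44.513249 = 34.27520173 now, so the buyer offers 34.27520173, keeping 45.72479827.
Round 1 (the seller proposes): the buyer can get 45.72479827 next round, worth 0.67 × 45.72479827 = 30.6356148409 now. The seller offers 30.6356148409 and keeps 80 − 30.6356148409 = 49.3643851591.

49.36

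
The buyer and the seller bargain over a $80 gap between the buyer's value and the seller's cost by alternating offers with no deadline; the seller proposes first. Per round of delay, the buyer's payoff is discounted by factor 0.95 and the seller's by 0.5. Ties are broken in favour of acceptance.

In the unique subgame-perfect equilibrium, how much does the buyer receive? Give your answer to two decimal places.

Let x be the seller's share when the seller proposes and y be the buyer's share when the buyer proposes.
The buyer accepts iff offered ≥ 0.95·y, so x = 80 − 0.95y. Symmetrically y = 80 − 0.5x.
Substituting: x = 80 − 0.95(80 − 0.5x), giving x(1 − 0.5·0.95) = 80(1 − 0.95).
So x = 80 × 0.05 / 0.525 ≈ 7.6190, and the buyer receives 80 − x ≈ 72.3810.

72.38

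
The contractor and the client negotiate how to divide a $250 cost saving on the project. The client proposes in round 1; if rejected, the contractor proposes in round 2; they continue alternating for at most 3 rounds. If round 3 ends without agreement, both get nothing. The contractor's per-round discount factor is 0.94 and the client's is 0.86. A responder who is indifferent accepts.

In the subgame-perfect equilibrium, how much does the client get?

Round 3 (the client proposes): rejection yields 0 for the contractor; the client offers 0 and keeps 250.
Round 2 (the contractor proposes): the client can get 250 next round, worth 0.86 × 250 = 215 now. The contractor offers 215 and keeps 250 − 215 = 35.
Round 1 (the client proposes): the contractor can get 35 next round, worth 0.94 × 35 = 32.9 now. The client offers 32.9 and keeps 250 − 32.9 = 217.1.

217.1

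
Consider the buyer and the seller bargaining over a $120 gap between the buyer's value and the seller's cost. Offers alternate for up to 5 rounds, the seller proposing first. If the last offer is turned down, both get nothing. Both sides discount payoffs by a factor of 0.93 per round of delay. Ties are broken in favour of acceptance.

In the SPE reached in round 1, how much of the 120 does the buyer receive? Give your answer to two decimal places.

Round 5 (the seller proposes): the buyer will accept anything ≥ 0, so the seller offers 0 and keeps 120.
Round 4 (the buyer proposes): the seller can get 120 next round, worth 0.93 × 120 = 111.6 now, so the buyer offers 111.6, keeping 8.4.
Round 3 (the seller proposes): the buyer can get 8.4 next round, worth 0.93 × 8.4 = 7.812 now; the seller offers that and keeps 112.188.
Round 2 (the buyer proposes): the seller can get 112.188 next round, worth 0.93 × 112.188 = 104.33484 now, so the buyer offers 104.33484, keeping 15.66516.
Round 1 (the seller proposes): the buyer can get 15.66516 next round, worth 0.93 × 15.66516 = 14.5685988 now. The seller offers 14.5685988 and keeps 120 − 14.5685988 = 105.4314012.

14.57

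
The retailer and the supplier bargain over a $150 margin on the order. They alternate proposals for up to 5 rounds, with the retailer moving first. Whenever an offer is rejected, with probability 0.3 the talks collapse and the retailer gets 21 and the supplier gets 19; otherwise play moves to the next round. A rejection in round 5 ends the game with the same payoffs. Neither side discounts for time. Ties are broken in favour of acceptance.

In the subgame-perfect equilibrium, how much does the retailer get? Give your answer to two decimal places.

Round 5 (the retailer proposes): the supplier gets 19 if talks fail, so the retailer offers 19 and keeps 131.
Round 4 (the supplier proposes): rejecting gives the retailer an expected 0.7 × 131 + 0.3 × 21 = 98. The supplier offers 98 and keeps 150 − 98 = 52.
Round 3 (the retailer proposes): rejecting gives the supplier an expected 0.7 × 52 + 0.3 × 19 = 42.1, so the retailer offers 42.1, keeping 107.9.
Round 2 (the supplier proposes): rejecting gives the retailer an expected 0.7 × 107.9 + 0.3 × 21 = 81.83. The supplier offers 81.83 and keeps 150 − 81.83 = 68.17.
Round 1 (the retailer proposes): rejecting gives the supplier an expected 0.7 × 68.17 + 0.3 × 19 = 53.419. The retailer offers 53.419 and keeps 150 − 53.419 = 96.581.

96.58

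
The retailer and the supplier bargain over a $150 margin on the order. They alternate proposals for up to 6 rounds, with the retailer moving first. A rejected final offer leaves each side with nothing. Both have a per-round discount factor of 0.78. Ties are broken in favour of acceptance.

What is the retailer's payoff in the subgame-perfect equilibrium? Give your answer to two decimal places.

65.29

Work backward from the last round.
Round 6 (the supplier proposes): the retailer will accept anything ≥ 0, so the supplier offers 0 and keeps 150.
Round 5 (the retailer proposes): the supplier can get 150 next round, worth 0.78 × 150 = 117 now; the retailer offers that and keeps 33.
Round 4 (the supplier proposes): the retailer can get 33 next round, worth 0.78 × 33 = 25.74 now, so the supplier offers 25.74, keeping 124.26.
Round 3 (the retailer proposes): the supplier can get 124.26 next round, worth 0.78 × 124.26 = 96.9228 now. The retailer offers 96.9228 and keeps 150 − 96.9228 = 53.0772.
Round 2 (the supplier proposes): the retailer can get 53.0772 next round, worth 0.78 × 53.0772 = 41.400216 now; the supplier offers that and keeps 108.599784.
Round 1 (the retailer proposes): the supplier can get 108.599784 next round, worth 0.78 × 108.599784 = 84.70783152 now, so the retailer offers 84.70783152, keeping 65.29216848.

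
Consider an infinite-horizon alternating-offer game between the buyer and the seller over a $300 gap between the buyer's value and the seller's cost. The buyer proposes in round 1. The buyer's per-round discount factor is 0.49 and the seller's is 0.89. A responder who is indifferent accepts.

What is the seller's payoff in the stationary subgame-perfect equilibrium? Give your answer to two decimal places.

241.48

Let x be the buyer's share when the buyer proposes and y be the seller's share when the seller proposes.
The seller accepts iff offered ≥ 0.89·y, so x = 300 − 0.89y. Symmetrically y = 300 − 0.49x.
Substituting: x = 300 − 0.89(300 − 0.49x), giving x(1 − 0.49·0.89) = 300(1 − 0.89).
So x = 300 × 0.11 / 0.5639 ≈ 58.5210, and the seller receives 300 − x ≈ 241.4790.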